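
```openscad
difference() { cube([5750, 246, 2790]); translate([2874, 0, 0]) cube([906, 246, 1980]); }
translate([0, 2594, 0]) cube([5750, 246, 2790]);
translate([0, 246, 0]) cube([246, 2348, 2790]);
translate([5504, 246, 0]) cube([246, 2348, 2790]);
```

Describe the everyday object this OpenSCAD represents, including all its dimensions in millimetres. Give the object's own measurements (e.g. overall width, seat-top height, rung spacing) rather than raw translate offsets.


A single room: four walls, each 2790 mm tall and 246 mm thick, enclosing an outside footprint 5750×2840 mm (x × y), no floor or roof. The front and back walls (−y and +y sides) run the full x-width; the side walls fit between their inner faces. A door opening 906 mm wide and 1980 mm tall is cut through the front wall from the floor up, its −x edge 2874 mm from the wall's −x end.


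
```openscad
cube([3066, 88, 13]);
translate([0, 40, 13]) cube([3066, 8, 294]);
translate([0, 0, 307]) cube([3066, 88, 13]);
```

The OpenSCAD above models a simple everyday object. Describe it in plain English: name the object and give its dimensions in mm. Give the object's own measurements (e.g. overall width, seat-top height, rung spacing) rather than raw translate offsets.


An I-beam lying along x, 3066 mm long. Overall section height 320 mm. Two flanges 88 mm wide (y) and 13 mm thick, one on the floor and one at the top; a web 8 mm thick runs between them, centred on the flange width.


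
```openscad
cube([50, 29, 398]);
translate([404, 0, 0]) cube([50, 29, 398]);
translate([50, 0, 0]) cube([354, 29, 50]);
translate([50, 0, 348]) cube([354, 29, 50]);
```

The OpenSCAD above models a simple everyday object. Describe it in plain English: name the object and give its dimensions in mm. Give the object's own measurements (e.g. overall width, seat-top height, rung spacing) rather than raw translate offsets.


A rectangular picture frame lying in the x–z plane (depth along y). The opening is 354 mm wide (x) by 298 mm tall (z), surrounded by a border 50 mm wide on all four sides. The frame is 29 mm deep and is made of two full-height vertical stiles with two horizontal rails fitted between them.


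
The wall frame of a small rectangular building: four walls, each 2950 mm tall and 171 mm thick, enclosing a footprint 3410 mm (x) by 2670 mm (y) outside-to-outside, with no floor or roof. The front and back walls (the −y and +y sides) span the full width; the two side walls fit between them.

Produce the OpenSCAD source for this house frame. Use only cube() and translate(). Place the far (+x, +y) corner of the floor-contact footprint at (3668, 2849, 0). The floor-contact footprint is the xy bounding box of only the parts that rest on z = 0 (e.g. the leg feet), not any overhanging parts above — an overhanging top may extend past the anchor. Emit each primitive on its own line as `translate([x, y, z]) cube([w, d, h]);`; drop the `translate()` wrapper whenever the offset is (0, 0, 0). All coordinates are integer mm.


translate([258, 179, 0]) cube([3410, 171, 2950]);
translate([258, 2678, 0]) cube([3410, 171, 2950]);
translate([258, 350, 0]) cube([171, 2328, 2950]);
translate([3497, 350, 0]) cube([171, 2328, 2950]);


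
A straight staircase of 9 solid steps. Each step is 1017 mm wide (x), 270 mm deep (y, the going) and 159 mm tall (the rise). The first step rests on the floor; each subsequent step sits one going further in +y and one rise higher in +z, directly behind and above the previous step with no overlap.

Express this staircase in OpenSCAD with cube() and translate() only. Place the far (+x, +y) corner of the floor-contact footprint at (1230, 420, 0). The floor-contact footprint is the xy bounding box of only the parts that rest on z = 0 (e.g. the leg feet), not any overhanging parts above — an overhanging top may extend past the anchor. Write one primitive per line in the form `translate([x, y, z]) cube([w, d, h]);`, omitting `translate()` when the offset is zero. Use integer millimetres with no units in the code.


translate([213, 150, 0]) cube([1017, 270, 159]);
translate([213, 420, 159]) cube([1017, 270, 159]);
translate([213, 690, 318]) cube([1017, 270, 159]);
translate([213, 960, 477]) cube([1017, 270, 159]);
translate([213, 1230, 636]) cube([1017, 270, 159]);
translate([213, 1500, 795]) cube([1017, 270, 159]);
translate([213, 1770, 954]) cube([1017, 270, 159]);
translate([213, 2040, 1113]) cube([1017, 270, 159]);
translate([213, 2310, 1272]) cube([1017, 270, 159]);


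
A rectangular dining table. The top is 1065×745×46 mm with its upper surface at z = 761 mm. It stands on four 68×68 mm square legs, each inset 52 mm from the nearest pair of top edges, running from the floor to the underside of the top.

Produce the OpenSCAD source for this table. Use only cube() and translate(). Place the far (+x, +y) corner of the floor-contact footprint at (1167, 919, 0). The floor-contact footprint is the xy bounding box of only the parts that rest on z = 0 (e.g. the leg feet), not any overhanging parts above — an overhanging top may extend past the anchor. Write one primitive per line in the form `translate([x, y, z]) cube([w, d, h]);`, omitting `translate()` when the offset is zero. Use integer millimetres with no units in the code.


translate([154, 226, 715]) cube([1065, 745, 46]);
translate([206, 278, 0]) cube([68, 68, 715]);
translate([1099, 278, 0]) cube([68, 68, 715]);
translate([206, 851, 0]) cube([68, 68, 715]);
translate([1099, 851, 0]) cube([68, 68, 715]);


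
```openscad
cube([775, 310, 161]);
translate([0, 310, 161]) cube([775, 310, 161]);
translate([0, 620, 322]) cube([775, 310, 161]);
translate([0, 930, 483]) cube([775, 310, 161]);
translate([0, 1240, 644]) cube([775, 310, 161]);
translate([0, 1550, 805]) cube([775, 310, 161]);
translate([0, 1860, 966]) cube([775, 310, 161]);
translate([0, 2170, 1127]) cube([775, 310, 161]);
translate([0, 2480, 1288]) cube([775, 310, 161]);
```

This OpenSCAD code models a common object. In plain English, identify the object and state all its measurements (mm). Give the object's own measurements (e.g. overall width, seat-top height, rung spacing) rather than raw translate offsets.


A straight staircase of 9 solid steps. Each step is 775 mm wide (x), 310 mm deep (y, the going) and 161 mm tall (the rise). The first step rests on the floor; each subsequent step sits one going further in +y and one rise higher in +z, directly behind and above the previous step with no overlap.


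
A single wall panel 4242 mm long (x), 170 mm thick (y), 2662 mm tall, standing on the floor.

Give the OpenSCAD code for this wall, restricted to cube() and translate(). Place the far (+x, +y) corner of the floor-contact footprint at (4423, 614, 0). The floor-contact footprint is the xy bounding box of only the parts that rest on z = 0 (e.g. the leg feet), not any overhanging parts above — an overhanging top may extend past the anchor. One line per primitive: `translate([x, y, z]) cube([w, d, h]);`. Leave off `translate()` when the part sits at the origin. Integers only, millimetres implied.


translate([181, 444, 0]) cube([4242, 170, 2662]);


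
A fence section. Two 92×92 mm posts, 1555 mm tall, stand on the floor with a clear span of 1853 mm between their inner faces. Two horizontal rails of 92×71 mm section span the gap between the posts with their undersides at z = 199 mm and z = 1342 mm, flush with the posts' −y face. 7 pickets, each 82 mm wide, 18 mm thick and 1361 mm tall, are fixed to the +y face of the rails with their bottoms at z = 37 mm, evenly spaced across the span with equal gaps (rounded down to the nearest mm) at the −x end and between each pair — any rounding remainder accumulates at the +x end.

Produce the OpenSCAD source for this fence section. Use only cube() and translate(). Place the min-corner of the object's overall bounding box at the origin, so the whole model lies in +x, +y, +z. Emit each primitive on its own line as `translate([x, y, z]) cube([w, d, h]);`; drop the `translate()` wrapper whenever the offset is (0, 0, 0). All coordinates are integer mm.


cube([92, 92, 1555]);
translate([1945, 0, 0]) cube([92, 92, 1555]);
translate([92, 0, 199]) cube([1853, 92, 71]);
translate([92, 0, 1342]) cube([1853, 92, 71]);
translate([251, 92, 37]) cube([82, 18, 1361]);
translate([492, 92, 37]) cube([82, 18, 1361]);
translate([733, 92, 37]) cube([82, 18, 1361]);
translate([974, 92, 37]) cube([82, 18, 1361]);
translate([1215, 92, 37]) cube([82, 18, 1361]);
translate([1456, 92, 37]) cube([82, 18, 1361]);
translate([1697, 92, 37]) cube([82, 18, 1361]);


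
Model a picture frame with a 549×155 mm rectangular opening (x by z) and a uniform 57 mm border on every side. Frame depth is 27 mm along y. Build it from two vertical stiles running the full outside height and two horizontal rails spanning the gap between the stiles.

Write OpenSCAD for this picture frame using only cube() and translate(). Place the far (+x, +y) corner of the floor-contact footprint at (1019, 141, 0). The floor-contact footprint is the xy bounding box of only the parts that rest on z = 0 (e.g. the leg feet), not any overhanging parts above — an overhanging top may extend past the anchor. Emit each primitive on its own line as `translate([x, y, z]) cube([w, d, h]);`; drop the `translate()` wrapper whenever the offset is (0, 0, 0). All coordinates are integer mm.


translate([356, 114, 0]) cube([57, 27, 269]);
translate([962, 114, 0]) cube([57, 27, 269]);
translate([413, 114, 0]) cube([549, 27, 57]);
translate([413, 114, 212]) cube([549, 27, 57]);


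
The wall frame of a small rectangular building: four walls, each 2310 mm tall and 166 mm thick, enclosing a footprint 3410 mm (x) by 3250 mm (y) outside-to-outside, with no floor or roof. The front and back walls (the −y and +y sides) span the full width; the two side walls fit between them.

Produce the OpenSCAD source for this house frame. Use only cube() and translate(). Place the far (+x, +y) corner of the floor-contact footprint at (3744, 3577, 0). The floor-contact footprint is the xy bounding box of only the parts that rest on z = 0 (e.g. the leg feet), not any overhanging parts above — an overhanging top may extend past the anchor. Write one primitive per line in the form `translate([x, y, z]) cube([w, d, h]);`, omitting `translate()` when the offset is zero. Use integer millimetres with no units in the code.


translate([334, 327, 0]) cube([3410, 166, 2310]);
translate([334, 3411, 0]) cube([3410, 166, 2310]);
translate([334, 493, 0]) cube([166, 2918, 2310]);
translate([3578, 493, 0]) cube([166, 2918, 2310]);


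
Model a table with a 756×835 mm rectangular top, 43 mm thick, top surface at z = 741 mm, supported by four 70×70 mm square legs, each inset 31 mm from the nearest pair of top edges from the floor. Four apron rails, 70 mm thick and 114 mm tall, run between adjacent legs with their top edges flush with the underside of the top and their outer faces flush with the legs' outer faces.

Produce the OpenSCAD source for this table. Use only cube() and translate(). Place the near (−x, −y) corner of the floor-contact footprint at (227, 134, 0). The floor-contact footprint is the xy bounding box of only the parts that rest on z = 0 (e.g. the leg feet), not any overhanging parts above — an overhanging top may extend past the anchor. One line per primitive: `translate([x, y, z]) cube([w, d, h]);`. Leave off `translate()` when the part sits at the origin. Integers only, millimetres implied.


// leg_h = 741 - 43 = 698
// apron z = 698 - 114 = 584
translate([196, 103, 698]) cube([756, 835, 43]);
translate([227, 134, 0]) cube([70, 70, 698]);
translate([851, 134, 0]) cube([70, 70, 698]);
translate([227, 837, 0]) cube([70, 70, 698]);
translate([851, 837, 0]) cube([70, 70, 698]);
translate([297, 134, 584]) cube([554, 70, 114]);
translate([297, 837, 584]) cube([554, 70, 114]);
translate([227, 204, 584]) cube([70, 633, 114]);
translate([851, 204, 584]) cube([70, 633, 114]);


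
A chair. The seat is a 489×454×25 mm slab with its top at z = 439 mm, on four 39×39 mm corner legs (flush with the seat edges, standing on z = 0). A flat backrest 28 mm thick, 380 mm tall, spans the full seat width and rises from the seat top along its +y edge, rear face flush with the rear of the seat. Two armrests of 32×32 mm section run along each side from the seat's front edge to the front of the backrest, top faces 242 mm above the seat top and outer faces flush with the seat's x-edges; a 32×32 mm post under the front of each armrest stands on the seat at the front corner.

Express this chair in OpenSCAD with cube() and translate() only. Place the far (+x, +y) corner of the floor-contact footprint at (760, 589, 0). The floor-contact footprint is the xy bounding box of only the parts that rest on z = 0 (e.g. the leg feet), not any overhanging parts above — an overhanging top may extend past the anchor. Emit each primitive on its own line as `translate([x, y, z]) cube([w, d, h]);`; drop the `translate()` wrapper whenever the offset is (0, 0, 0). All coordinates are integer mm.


translate([271, 135, 414]) cube([489, 454, 25]);
translate([271, 135, 0]) cube([39, 39, 414]);
translate([721, 135, 0]) cube([39, 39, 414]);
translate([271, 550, 0]) cube([39, 39, 414]);
translate([721, 550, 0]) cube([39, 39, 414]);
translate([271, 561, 439]) cube([489, 28, 380]);
translate([271, 135, 649]) cube([32, 426, 32]);
translate([728, 135, 649]) cube([32, 426, 32]);
translate([271, 135, 439]) cube([32, 32, 210]);
translate([728, 135, 439]) cube([32, 32, 210]);


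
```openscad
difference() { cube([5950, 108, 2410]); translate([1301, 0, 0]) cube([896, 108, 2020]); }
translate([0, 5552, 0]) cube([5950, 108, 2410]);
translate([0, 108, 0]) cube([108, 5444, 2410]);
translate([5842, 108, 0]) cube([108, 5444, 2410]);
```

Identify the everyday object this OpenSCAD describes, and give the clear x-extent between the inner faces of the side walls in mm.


A single room. The interior width is 5734 mm.

Four walls enclosing a rectangle with a door in the front wall — a room. Outside width 5950 minus two 108 mm walls gives 5734 mm.


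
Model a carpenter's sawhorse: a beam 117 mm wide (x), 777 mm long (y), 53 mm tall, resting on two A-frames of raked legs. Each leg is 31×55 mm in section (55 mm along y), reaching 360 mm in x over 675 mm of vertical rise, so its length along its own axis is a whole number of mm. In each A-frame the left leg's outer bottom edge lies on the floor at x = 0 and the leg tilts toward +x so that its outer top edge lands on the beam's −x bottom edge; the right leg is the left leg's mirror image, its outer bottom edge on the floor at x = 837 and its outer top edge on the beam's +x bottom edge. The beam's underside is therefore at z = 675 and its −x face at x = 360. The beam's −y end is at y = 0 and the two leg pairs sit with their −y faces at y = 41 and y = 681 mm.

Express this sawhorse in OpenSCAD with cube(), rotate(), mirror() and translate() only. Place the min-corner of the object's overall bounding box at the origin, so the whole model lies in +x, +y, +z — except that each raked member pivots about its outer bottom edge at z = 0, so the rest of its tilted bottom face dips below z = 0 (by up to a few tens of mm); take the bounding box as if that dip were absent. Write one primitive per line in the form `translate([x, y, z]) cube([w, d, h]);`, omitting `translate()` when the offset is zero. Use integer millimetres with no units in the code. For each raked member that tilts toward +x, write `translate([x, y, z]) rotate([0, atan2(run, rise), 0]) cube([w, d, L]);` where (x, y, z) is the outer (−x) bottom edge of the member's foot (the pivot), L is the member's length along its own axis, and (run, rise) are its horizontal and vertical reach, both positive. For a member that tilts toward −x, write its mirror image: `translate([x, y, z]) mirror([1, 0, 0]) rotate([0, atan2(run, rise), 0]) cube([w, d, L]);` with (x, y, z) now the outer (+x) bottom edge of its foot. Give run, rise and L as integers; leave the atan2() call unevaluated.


// leg length = √(360² + 675²) = 765
// right-leg outer foot x = 2·360 + 117 = 837
// beam min-corner = (360, 0, 675)
translate([360, 0, 675]) cube([117, 777, 53]);
translate([0, 41, 0]) rotate([0, atan2(360, 675), 0]) cube([31, 55, 765]);
translate([837, 41, 0]) mirror([1, 0, 0]) rotate([0, atan2(360, 675), 0]) cube([31, 55, 765]);
translate([0, 681, 0]) rotate([0, atan2(360, 675), 0]) cube([31, 55, 765]);
translate([837, 681, 0]) mirror([1, 0, 0]) rotate([0, atan2(360, 675), 0]) cube([31, 55, 765]);


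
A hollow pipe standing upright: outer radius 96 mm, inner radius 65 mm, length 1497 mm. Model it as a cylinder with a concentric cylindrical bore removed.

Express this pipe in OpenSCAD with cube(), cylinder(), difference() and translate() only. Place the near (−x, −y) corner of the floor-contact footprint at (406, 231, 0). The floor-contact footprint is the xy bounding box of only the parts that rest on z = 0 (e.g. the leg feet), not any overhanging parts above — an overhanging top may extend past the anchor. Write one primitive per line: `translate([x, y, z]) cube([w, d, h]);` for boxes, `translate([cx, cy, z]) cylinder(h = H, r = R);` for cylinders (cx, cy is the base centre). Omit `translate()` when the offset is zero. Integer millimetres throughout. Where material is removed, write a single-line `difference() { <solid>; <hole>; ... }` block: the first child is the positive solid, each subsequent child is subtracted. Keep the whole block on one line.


difference() { translate([502, 327, 0]) cylinder(h = 1497, r = 96); translate([502, 327, 0]) cylinder(h = 1497, r = 65); }


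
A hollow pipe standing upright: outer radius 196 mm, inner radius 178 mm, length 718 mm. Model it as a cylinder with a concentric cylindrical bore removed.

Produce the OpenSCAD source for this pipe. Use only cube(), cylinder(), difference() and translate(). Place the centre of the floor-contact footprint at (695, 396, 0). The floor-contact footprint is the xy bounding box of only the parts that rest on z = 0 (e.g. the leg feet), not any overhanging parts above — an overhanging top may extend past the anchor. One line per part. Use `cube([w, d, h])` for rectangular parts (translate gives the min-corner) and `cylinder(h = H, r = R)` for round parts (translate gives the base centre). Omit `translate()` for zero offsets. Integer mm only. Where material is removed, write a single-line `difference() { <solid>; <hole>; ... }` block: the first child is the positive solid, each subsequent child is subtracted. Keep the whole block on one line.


difference() { translate([695, 396, 0]) cylinder(h = 718, r = 196); translate([695, 396, 0]) cylinder(h = 718, r = 178); }


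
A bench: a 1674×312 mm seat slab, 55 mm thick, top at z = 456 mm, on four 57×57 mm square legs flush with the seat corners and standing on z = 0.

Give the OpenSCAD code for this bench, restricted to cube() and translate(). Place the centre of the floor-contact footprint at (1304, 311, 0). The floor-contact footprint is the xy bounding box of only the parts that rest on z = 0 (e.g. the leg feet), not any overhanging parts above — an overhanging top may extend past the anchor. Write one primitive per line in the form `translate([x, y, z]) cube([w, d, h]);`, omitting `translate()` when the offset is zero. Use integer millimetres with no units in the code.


translate([467, 155, 401]) cube([1674, 312, 55]);
translate([467, 155, 0]) cube([57, 57, 401]);
translate([467, 410, 0]) cube([57, 57, 401]);
translate([2084, 155, 0]) cube([57, 57, 401]);
translate([2084, 410, 0]) cube([57, 57, 401]);


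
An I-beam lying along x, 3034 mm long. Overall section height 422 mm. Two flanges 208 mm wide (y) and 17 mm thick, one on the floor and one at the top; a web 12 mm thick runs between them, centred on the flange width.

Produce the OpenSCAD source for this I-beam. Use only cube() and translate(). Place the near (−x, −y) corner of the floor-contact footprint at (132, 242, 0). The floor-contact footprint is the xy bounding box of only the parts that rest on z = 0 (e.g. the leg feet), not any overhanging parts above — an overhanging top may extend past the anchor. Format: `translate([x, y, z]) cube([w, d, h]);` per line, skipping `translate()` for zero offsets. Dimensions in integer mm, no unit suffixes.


translate([132, 242, 0]) cube([3034, 208, 17]);
translate([132, 340, 17]) cube([3034, 12, 388]);
translate([132, 242, 405]) cube([3034, 208, 17]);


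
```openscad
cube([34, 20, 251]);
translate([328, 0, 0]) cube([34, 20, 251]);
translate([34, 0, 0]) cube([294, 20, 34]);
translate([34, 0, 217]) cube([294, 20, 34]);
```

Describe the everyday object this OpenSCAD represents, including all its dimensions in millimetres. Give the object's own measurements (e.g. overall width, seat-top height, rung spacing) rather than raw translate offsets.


A rectangular picture frame lying in the x–z plane (depth along y). The opening is 294 mm wide (x) by 183 mm tall (z), surrounded by a border 34 mm wide on all four sides. The frame is 20 mm deep and is made of two full-height vertical stiles with two horizontal rails fitted between them.


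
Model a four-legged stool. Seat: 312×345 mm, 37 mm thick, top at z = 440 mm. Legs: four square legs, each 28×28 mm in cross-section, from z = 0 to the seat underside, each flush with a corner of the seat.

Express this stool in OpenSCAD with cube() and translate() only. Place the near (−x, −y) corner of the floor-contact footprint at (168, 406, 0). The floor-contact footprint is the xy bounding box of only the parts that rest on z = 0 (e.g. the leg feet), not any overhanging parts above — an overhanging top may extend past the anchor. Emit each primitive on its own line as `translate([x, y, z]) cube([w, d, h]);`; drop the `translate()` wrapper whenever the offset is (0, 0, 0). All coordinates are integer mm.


translate([168, 406, 403]) cube([312, 345, 37]);
translate([168, 406, 0]) cube([28, 28, 403]);
translate([452, 406, 0]) cube([28, 28, 403]);
translate([168, 723, 0]) cube([28, 28, 403]);
translate([452, 723, 0]) cube([28, 28, 403]);


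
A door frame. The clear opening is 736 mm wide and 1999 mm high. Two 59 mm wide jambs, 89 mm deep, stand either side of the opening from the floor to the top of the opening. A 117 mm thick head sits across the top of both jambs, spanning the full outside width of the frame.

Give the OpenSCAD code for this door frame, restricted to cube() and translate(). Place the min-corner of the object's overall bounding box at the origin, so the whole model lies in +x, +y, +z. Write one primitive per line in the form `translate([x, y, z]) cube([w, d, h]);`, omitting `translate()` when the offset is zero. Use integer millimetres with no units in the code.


cube([59, 89, 1999]);
translate([795, 0, 0]) cube([59, 89, 1999]);
translate([0, 0, 1999]) cube([854, 89, 117]);


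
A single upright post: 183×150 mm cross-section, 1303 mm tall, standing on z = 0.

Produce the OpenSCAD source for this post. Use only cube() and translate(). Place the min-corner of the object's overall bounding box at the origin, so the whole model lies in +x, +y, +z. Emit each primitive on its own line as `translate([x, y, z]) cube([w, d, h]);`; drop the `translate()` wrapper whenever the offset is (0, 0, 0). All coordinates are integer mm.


cube([183, 150, 1303]);


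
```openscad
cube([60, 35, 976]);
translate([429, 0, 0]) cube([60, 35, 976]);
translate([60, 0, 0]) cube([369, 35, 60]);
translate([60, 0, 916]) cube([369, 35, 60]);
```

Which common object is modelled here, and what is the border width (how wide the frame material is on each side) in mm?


A picture frame. The border width is 60 mm.

Four thin pieces enclosing a rectangular opening — a picture frame. The two full-height stiles are 976 mm tall; the top rail sits at z = 916 and is 60 mm tall, so the border above the opening is 976 − 916 = 60 mm, matching the stile x-width.


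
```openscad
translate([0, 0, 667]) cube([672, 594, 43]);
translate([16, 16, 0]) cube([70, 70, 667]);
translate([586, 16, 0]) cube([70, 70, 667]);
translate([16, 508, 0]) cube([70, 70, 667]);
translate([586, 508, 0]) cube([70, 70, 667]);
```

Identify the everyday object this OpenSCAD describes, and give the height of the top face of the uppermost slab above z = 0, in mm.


A table. The table height is 710 mm.

A 672×594×43 slab sits at z = 667 on four 70 mm square posts — a table. The top surface is at 667 + 43 = 710 mm.


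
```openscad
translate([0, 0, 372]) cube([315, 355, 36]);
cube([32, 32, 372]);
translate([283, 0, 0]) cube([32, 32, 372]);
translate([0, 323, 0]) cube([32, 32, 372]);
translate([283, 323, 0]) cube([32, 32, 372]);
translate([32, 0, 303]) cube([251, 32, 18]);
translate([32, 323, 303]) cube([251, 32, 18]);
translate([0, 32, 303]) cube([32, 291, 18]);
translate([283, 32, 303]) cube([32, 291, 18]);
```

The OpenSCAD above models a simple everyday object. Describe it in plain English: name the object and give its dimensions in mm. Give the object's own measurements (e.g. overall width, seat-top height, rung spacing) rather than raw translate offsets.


A four-legged stool. The seat is a 315×355×36 mm slab whose top surface is at z = 408 mm; four square legs, each 32×32 mm in cross-section, run from the floor (z = 0) to the underside of the seat, each flush with a corner of the seat. Four stretchers, 32 mm wide and 18 mm tall, connect adjacent legs with their undersides at z = 303 mm, each running between the inner faces of the legs it joins and aligned with the legs' outer faces on the other axis.


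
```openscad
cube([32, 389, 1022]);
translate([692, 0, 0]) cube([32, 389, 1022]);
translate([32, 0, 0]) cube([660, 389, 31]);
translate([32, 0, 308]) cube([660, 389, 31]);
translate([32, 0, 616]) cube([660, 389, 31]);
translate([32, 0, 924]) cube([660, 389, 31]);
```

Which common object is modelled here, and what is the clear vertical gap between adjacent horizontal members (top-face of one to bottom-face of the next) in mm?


A bookshelf. The clear shelf gap is 277 mm.

Two tall side panels with 4 horizontal boards between them — a bookshelf. The first two shelf undersides are at z = 0 and z = 308; with shelf thickness 31, the clear gap is 308 − 0 − 31 = 277 mm.


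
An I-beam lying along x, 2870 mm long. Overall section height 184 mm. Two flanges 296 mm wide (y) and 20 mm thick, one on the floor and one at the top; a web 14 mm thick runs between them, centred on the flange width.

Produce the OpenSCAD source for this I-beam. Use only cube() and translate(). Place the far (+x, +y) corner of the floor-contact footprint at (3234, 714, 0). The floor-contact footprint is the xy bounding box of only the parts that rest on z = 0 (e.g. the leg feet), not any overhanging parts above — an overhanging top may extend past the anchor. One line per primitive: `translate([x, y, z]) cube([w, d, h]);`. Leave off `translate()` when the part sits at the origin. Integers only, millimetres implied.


translate([364, 418, 0]) cube([2870, 296, 20]);
translate([364, 559, 20]) cube([2870, 14, 144]);
translate([364, 418, 164]) cube([2870, 296, 20]);


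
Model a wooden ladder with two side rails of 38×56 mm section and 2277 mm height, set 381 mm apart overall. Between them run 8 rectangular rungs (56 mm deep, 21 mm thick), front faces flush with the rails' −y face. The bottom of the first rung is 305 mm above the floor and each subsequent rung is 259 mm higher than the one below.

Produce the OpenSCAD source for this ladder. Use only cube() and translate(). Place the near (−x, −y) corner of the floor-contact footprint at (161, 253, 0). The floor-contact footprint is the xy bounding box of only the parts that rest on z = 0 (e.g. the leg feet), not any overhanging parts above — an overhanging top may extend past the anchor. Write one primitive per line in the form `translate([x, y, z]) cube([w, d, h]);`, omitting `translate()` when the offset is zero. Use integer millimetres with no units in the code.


translate([161, 253, 0]) cube([38, 56, 2277]);
translate([504, 253, 0]) cube([38, 56, 2277]);
translate([199, 253, 305]) cube([305, 56, 21]);
translate([199, 253, 564]) cube([305, 56, 21]);
translate([199, 253, 823]) cube([305, 56, 21]);
translate([199, 253, 1082]) cube([305, 56, 21]);
translate([199, 253, 1341]) cube([305, 56, 21]);
translate([199, 253, 1600]) cube([305, 56, 21]);
translate([199, 253, 1859]) cube([305, 56, 21]);
translate([199, 253, 2118]) cube([305, 56, 21]);


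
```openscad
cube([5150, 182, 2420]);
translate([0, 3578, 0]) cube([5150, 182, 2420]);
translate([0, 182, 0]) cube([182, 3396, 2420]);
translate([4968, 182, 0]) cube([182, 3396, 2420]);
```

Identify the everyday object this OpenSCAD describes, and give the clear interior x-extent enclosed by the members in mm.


A house (or room) frame. The interior width is 4786 mm.

Four 2420 mm walls enclosing a rectangle with no floor or roof — a room or house frame. Outside width is 5150 mm and wall thickness is 182 mm, so the interior width is 5150 − 2 × 182 = 4786 mm.


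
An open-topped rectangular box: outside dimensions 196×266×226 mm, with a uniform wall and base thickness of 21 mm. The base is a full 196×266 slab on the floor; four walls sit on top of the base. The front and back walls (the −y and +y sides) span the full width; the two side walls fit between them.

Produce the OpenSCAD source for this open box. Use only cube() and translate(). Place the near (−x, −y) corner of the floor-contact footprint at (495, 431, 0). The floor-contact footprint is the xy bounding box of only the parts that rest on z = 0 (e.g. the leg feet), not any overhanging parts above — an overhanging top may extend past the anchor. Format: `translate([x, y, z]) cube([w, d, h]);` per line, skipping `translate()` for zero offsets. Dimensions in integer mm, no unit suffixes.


translate([495, 431, 0]) cube([196, 266, 21]);
translate([495, 431, 21]) cube([196, 21, 205]);
translate([495, 676, 21]) cube([196, 21, 205]);
translate([495, 452, 21]) cube([21, 224, 205]);
translate([670, 452, 21]) cube([21, 224, 205]);


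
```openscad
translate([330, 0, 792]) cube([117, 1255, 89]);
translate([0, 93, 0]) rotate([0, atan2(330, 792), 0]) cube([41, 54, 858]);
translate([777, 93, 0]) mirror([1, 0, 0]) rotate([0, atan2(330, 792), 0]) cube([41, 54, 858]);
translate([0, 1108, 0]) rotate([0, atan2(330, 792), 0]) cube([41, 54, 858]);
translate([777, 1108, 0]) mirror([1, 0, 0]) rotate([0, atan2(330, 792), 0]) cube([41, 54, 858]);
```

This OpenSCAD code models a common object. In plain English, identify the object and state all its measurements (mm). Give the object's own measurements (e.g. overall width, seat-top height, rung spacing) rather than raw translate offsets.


A sawhorse. A 117×1255×89 mm beam (x, y, z) sits on two A-frame leg pairs. Each pair is two raked legs of 41×54 mm section (54 mm along y) splaying symmetrically in x. Each leg rises 792 mm vertically over 330 mm of horizontal reach and is 858 mm long along its own axis. Every leg's outer bottom edge rests on the floor and its outer top edge meets a bottom edge of the beam — the left legs (tilting toward +x) meet the beam's −x bottom edge, the right legs (their mirror images, tilting toward −x) meet its +x bottom edge — so the leg tops tuck under the beam, the beam's underside is 792 mm above the floor, and the feet are 777 mm apart outside-to-outside with the beam centred between them. The two leg pairs are set in 93 mm from either end of the beam.


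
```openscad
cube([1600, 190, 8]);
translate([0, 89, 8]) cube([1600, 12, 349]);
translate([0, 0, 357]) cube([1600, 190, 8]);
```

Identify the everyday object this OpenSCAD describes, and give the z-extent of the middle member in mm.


An I-beam. The web height is 349 mm.

Two wide flanges with a thin centred web — an I-beam. Overall 365 mm minus two 8 mm flanges gives a web of 365 − 2·8 = 349 mm.


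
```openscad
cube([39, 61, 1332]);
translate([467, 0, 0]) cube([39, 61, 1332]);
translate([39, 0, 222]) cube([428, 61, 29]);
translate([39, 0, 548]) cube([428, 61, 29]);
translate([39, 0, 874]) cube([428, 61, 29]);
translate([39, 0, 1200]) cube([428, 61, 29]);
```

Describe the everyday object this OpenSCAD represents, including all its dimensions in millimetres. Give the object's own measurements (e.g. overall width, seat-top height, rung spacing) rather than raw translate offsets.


A straight ladder. Two 39×61 mm vertical rails, 1332 mm tall, stand 506 mm apart (outside-to-outside) with their front faces coplanar on the −y side. 4 rungs, each 61 mm deep and 29 mm tall, span between the inner faces of the rails, front faces flush with the rails. The lowest rung's underside is at z = 222 mm and rungs are spaced 326 mm apart (underside to underside).


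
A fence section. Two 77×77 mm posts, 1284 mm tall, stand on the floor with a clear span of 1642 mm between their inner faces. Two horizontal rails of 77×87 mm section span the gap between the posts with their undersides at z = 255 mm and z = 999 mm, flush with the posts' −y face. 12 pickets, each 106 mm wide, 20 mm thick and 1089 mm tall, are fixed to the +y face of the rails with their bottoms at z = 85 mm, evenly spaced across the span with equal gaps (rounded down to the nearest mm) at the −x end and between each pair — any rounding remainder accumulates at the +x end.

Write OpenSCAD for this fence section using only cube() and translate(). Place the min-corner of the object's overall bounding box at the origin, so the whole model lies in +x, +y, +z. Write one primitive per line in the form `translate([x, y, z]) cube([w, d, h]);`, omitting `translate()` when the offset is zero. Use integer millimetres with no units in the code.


cube([77, 77, 1284]);
translate([1719, 0, 0]) cube([77, 77, 1284]);
translate([77, 0, 255]) cube([1642, 77, 87]);
translate([77, 0, 999]) cube([1642, 77, 87]);
translate([105, 77, 85]) cube([106, 20, 1089]);
translate([239, 77, 85]) cube([106, 20, 1089]);
translate([373, 77, 85]) cube([106, 20, 1089]);
translate([507, 77, 85]) cube([106, 20, 1089]);
translate([641, 77, 85]) cube([106, 20, 1089]);
translate([775, 77, 85]) cube([106, 20, 1089]);
translate([909, 77, 85]) cube([106, 20, 1089]);
translate([1043, 77, 85]) cube([106, 20, 1089]);
translate([1177, 77, 85]) cube([106, 20, 1089]);
translate([1311, 77, 85]) cube([106, 20, 1089]);
translate([1445, 77, 85]) cube([106, 20, 1089]);
translate([1579, 77, 85]) cube([106, 20, 1089]);


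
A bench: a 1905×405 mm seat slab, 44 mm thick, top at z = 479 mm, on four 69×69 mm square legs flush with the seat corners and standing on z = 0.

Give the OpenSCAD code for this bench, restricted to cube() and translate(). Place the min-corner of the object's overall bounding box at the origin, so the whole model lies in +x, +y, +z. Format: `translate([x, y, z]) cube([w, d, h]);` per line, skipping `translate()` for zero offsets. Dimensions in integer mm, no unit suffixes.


// leg_h = 479 − 44 = 435
translate([0, 0, 435]) cube([1905, 405, 44]);
cube([69, 69, 435]);
translate([0, 336, 0]) cube([69, 69, 435]);
translate([1836, 0, 0]) cube([69, 69, 435]);
translate([1836, 336, 0]) cube([69, 69, 435]);


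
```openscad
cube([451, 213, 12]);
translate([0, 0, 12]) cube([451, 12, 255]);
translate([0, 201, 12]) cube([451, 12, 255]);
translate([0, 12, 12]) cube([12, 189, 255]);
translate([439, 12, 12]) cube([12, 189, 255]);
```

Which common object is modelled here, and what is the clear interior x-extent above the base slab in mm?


An open box. The internal width is 427 mm.

A 451×213 base slab with four walls standing on it — an open box. The base is 451 mm wide and the walls are 12 mm thick, so the internal width is 451 − 2 × 12 = 427 mm.


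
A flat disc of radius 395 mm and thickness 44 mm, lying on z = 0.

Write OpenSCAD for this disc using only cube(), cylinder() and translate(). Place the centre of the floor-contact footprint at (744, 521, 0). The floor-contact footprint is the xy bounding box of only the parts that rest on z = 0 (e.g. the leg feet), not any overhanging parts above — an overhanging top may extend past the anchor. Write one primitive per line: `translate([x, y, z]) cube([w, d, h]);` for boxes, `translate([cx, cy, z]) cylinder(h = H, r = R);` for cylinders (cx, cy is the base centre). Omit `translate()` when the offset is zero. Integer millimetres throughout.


translate([744, 521, 0]) cylinder(h = 44, r = 395);


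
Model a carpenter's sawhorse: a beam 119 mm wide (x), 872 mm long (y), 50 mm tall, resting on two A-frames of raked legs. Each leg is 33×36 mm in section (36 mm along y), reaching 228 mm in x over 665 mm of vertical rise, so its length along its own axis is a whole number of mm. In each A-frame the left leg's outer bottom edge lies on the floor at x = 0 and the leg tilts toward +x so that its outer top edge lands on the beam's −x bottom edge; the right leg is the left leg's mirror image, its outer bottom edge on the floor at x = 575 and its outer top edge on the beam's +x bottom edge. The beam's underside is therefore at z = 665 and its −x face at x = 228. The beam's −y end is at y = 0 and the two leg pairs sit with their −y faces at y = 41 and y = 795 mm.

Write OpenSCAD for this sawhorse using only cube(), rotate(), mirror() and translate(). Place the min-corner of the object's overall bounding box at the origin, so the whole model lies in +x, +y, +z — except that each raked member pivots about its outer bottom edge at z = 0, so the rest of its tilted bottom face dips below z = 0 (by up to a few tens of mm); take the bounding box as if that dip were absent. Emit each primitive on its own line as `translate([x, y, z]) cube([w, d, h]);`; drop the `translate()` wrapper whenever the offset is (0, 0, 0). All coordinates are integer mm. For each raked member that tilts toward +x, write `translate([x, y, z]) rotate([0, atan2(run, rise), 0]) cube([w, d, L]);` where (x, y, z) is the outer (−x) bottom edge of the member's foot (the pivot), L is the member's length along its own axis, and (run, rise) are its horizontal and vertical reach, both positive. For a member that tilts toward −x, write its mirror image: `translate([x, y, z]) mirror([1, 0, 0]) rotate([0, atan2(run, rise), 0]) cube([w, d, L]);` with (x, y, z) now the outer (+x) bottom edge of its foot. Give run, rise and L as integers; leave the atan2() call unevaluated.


translate([228, 0, 665]) cube([119, 872, 50]);
translate([0, 41, 0]) rotate([0, atan2(228, 665), 0]) cube([33, 36, 703]);
translate([575, 41, 0]) mirror([1, 0, 0]) rotate([0, atan2(228, 665), 0]) cube([33, 36, 703]);
translate([0, 795, 0]) rotate([0, atan2(228, 665), 0]) cube([33, 36, 703]);
translate([575, 795, 0]) mirror([1, 0, 0]) rotate([0, atan2(228, 665), 0]) cube([33, 36, 703]);


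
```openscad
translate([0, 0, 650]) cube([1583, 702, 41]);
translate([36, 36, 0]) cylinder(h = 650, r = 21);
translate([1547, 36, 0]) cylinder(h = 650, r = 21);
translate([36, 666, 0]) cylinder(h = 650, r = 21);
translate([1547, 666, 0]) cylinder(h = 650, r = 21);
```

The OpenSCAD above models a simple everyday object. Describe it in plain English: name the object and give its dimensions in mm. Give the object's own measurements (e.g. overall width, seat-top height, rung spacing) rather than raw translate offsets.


A table: top 1583 mm (x) × 702 mm (y), 41 mm thick, upper face at z = 691 mm, on four round legs of 42 mm diameter, each leg's bounding box inset 15 mm from the nearest pair of top edges from z = 0 to the bottom of the top.


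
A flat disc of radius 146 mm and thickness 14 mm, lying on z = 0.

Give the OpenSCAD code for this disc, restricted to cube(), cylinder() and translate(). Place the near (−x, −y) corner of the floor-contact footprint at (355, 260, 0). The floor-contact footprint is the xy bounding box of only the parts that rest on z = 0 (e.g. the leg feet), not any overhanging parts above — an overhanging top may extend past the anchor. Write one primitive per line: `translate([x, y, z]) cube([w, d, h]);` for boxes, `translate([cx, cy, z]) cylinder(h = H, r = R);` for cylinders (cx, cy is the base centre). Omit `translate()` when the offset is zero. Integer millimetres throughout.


translate([501, 406, 0]) cylinder(h = 14, r = 146);
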